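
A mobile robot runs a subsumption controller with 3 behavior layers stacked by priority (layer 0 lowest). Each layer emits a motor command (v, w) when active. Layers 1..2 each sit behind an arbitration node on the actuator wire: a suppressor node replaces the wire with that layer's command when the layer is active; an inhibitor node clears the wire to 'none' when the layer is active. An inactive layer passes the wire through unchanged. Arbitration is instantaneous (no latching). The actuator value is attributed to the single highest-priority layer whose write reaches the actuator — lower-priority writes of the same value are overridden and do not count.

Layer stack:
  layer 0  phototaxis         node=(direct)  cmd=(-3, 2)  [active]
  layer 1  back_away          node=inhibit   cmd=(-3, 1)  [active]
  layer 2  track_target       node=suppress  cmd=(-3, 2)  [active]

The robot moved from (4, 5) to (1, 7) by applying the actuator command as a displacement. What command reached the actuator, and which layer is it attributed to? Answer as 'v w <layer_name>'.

-3 2 track_target

displacement = (1, 7) − (4, 5) = (-3, 2)
[0] phototaxis on; wire := (-3, 2)
[1] back_away on (inhibit); wire := none
[2] track_target on (suppress); wire := (-3, 2)
output (-3, 2) — from layer 2 (track_target)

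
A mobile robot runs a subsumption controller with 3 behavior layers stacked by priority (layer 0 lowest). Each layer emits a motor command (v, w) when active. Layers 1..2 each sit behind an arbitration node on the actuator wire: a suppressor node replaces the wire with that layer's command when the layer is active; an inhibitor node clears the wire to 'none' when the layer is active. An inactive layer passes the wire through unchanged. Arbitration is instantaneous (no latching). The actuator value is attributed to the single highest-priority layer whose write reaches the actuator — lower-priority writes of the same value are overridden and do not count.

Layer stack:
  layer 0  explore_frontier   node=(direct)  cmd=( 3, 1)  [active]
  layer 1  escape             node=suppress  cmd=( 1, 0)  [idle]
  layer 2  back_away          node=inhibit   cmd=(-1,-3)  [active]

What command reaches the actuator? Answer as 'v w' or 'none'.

layer 0 (explore_frontier) active — direct: (3, 1)
layer 1 (escape) idle — unchanged: (3, 1)
layer 2 (back_away) active — inhibits: none
→ actuator none

none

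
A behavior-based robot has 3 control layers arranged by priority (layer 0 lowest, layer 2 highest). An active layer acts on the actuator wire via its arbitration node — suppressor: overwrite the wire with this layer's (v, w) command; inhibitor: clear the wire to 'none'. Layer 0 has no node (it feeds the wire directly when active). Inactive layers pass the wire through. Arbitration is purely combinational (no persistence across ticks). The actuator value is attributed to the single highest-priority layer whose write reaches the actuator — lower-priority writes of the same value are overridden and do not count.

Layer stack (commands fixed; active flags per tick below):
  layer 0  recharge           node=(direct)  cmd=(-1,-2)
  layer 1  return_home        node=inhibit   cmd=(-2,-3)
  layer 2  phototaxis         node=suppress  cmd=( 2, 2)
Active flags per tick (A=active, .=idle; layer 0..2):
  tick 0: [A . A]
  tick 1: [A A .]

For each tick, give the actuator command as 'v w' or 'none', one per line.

2 2
none

tick 0:
  [0] recharge on; wire := (-1, -2)
  [1] return_home off; pass (-1, -2)
  [2] phototaxis on (suppress); wire := (2, 2)
  output (2, 2)
tick 1:
  [0] recharge on; wire := (-1, -2)
  [1] return_home on (inhibit); wire := none
  [2] phototaxis off; pass none
  output none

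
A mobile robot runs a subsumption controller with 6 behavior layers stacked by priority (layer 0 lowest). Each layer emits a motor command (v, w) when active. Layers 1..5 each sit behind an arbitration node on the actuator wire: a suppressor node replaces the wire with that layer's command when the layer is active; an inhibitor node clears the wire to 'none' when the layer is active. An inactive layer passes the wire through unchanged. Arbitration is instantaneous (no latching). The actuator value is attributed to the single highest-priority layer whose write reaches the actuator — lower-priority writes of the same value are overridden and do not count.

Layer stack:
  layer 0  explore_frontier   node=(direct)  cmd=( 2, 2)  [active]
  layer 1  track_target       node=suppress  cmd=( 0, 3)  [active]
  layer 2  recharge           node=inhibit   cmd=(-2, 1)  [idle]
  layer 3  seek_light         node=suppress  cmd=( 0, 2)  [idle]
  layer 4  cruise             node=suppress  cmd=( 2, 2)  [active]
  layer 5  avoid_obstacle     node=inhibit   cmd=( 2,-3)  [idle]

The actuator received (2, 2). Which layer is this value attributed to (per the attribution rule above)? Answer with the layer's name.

cruise

[0] explore_frontier on; wire := (2, 2)
[1] track_target on (suppress); wire := (0, 3)
[2] recharge off; pass (0, 3)
[3] seek_light off; pass (0, 3)
[4] cruise on (suppress); wire := (2, 2)
[5] avoid_obstacle off; pass (2, 2)
output (2, 2)
last writer: layer 4 = cruise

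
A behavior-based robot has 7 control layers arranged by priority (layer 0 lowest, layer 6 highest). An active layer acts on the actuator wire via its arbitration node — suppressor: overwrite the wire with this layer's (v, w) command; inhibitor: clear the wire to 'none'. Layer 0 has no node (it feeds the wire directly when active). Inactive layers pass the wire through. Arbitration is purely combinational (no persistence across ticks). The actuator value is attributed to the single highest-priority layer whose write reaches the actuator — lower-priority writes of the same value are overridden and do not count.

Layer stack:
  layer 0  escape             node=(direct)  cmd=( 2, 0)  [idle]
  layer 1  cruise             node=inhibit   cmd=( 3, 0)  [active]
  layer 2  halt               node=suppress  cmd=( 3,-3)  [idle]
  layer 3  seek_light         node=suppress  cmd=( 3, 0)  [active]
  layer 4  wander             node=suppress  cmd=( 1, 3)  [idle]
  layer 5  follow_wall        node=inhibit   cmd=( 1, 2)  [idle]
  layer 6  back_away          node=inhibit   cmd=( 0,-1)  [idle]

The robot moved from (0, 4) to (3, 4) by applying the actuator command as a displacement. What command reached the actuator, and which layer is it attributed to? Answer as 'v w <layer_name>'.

3 0 seek_light

displacement = (3, 4) − (0, 4) = (3, 0)
L0 escape: idle → wire = none
L1 cruise: active, inhibitor → wire = none
L2 halt: idle → wire stays none
L3 seek_light: active, suppressor → wire = (3, 0)
L4 wander: idle → wire stays (3, 0)
L5 follow_wall: idle → wire stays (3, 0)
L6 back_away: idle → wire stays (3, 0)
actuator = (3, 0) — from layer 3 (seek_light)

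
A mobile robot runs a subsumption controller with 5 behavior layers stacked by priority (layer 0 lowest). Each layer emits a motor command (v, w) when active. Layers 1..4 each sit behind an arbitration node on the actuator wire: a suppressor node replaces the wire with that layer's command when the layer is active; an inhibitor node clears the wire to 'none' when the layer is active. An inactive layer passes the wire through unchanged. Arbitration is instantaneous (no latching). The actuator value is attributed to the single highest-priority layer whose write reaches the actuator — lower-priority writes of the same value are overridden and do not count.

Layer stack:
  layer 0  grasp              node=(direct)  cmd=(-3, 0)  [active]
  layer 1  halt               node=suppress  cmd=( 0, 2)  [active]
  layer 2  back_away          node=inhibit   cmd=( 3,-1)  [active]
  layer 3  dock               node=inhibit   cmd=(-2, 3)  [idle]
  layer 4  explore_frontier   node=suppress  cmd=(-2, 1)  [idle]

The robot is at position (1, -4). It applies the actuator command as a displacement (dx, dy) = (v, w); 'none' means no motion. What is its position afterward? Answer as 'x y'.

L0 grasp: active, feeds wire = (-3, 0)
L1 halt: active, suppressor → wire = (0, 2)
L2 back_away: active, inhibitor → wire = none
L3 dock: idle → wire stays none
L4 explore_frontier: idle → wire stays none
actuator = none
position: (1, -4) + none = (1, -4)

1 -4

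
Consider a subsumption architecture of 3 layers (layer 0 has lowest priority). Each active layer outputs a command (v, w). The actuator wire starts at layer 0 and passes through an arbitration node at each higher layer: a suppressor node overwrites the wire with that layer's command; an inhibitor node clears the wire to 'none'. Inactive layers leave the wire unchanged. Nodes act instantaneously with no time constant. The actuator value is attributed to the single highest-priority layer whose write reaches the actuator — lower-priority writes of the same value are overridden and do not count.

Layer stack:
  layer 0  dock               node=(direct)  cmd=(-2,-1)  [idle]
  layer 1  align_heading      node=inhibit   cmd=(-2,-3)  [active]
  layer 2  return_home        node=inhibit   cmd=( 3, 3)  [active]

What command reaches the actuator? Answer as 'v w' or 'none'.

L0 dock: idle → wire = none
L1 align_heading: active, inhibitor → wire = none
L2 return_home: active, inhibitor → wire = none
actuator = none

none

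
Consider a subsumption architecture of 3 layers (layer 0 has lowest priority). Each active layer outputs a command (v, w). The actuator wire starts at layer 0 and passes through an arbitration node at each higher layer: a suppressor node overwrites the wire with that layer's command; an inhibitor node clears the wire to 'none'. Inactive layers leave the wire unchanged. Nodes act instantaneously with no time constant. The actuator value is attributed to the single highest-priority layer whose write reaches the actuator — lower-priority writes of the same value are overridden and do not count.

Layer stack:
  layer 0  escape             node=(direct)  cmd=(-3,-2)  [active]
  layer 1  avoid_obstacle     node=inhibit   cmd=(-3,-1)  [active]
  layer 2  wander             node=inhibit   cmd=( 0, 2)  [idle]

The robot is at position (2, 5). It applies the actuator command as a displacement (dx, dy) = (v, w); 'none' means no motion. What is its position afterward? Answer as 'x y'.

2 5

L0 escape: active, feeds wire = (-3, -2)
L1 avoid_obstacle: active, inhibitor → wire = none
L2 wander: idle → wire stays none
actuator = none
position: (2, 5) + none = (2, 5)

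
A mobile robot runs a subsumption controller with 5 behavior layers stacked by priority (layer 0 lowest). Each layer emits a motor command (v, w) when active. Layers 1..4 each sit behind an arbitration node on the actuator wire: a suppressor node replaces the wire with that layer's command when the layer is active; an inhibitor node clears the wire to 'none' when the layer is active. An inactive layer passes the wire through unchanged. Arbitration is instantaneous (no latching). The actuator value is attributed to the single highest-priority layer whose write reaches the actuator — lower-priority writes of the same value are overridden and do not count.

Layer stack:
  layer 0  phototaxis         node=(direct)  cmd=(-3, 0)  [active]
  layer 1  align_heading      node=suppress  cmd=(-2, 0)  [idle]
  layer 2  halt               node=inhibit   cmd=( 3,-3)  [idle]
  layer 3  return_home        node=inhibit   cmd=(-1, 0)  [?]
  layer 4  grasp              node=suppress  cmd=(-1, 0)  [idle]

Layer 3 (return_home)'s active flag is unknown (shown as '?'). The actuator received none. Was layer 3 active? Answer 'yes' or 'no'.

If layer 3 is active=yes:
  actuator would be none
If layer 3 is active=no:
  actuator would be (-3, 0)
Observed none, so layer 3 was active.

yes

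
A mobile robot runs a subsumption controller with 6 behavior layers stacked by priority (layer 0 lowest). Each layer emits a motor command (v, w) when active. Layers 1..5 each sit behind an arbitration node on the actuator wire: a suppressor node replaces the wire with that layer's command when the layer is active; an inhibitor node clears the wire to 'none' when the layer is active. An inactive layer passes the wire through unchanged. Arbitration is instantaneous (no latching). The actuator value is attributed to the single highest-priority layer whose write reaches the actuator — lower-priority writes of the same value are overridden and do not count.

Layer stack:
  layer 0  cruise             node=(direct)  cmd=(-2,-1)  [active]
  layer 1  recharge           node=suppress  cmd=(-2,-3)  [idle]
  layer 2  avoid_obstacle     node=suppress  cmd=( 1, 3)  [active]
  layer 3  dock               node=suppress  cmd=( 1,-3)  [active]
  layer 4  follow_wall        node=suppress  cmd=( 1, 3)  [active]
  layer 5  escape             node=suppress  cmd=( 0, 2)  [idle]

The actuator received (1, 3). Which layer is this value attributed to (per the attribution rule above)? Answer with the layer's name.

follow_wall

[0] cruise on; wire := (-2, -1)
[1] recharge off; pass (-2, -1)
[2] avoid_obstacle on (suppress); wire := (1, 3)
[3] dock on (suppress); wire := (1, -3)
[4] follow_wall on (suppress); wire := (1, 3)
[5] escape off; pass (1, 3)
output (1, 3)
last writer: layer 4 = follow_wall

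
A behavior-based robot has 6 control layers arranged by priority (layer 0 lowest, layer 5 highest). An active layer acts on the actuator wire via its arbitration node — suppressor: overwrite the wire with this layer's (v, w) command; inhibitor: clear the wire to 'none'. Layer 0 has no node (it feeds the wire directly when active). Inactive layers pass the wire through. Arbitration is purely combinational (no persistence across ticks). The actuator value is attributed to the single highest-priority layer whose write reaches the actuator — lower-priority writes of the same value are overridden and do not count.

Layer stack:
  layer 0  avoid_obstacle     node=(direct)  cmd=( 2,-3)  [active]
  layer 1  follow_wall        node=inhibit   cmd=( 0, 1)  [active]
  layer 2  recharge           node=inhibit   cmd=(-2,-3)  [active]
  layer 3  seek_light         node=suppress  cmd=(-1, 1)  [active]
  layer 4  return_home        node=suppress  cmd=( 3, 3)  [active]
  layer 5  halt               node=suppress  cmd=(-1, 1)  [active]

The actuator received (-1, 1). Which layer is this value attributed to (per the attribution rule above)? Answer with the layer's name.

halt

[0] avoid_obstacle on; wire := (2, -3)
[1] follow_wall on (inhibit); wire := none
[2] recharge on (inhibit); wire := none
[3] seek_light on (suppress); wire := (-1, 1)
[4] return_home on (suppress); wire := (3, 3)
[5] halt on (suppress); wire := (-1, 1)
output (-1, 1)
last writer: layer 5 = halt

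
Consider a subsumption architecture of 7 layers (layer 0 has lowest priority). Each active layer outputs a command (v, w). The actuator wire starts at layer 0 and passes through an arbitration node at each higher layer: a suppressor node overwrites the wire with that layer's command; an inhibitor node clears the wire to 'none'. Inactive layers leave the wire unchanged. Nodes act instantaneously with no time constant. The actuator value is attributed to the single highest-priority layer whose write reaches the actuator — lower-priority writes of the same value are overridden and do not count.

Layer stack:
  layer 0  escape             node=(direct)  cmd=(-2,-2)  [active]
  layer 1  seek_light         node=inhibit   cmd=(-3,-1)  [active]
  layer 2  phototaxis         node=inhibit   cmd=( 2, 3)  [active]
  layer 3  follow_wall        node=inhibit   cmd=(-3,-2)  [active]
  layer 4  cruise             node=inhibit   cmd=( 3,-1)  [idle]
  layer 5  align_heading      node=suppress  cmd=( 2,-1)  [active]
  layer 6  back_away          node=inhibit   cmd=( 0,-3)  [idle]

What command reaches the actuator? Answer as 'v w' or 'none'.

2 -1

[0] escape on; wire := (-2, -2)
[1] seek_light on (inhibit); wire := none
[2] phototaxis on (inhibit); wire := none
[3] follow_wall on (inhibit); wire := none
[4] cruise off; pass none
[5] align_heading on (suppress); wire := (2, -1)
[6] back_away off; pass (2, -1)
output (2, -1)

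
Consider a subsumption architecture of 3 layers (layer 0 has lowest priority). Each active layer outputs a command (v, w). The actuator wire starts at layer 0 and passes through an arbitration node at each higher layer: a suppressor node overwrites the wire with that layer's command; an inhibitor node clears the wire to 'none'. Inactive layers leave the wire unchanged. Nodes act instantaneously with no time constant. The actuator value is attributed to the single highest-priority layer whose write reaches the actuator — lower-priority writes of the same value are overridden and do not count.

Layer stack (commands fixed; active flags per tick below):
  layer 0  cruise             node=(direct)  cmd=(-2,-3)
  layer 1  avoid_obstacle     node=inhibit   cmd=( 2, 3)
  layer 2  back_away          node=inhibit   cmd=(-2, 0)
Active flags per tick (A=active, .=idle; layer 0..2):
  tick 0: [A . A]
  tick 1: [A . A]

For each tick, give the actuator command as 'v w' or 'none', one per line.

tick 0:
  [0] cruise on; wire := (-2, -3)
  [1] avoid_obstacle off; pass (-2, -3)
  [2] back_away on (inhibit); wire := none
  output none
tick 1:
  [0] cruise on; wire := (-2, -3)
  [1] avoid_obstacle off; pass (-2, -3)
  [2] back_away on (inhibit); wire := none
  output none

none
none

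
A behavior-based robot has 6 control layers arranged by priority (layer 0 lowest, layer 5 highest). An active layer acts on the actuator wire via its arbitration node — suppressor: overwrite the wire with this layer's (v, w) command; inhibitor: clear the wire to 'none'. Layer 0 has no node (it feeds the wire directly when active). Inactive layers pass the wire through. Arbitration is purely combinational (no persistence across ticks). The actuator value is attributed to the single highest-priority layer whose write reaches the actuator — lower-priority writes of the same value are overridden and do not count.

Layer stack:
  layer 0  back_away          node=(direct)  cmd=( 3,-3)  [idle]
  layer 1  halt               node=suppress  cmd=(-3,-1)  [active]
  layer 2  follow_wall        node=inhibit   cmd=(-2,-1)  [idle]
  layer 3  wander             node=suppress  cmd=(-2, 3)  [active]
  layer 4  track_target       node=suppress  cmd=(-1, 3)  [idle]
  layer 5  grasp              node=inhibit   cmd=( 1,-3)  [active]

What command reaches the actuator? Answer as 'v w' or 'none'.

[0] back_away off; wire := none
[1] halt on (suppress); wire := (-3, -1)
[2] follow_wall off; pass (-3, -1)
[3] wander on (suppress); wire := (-2, 3)
[4] track_target off; pass (-2, 3)
[5] grasp on (inhibit); wire := none
output none

none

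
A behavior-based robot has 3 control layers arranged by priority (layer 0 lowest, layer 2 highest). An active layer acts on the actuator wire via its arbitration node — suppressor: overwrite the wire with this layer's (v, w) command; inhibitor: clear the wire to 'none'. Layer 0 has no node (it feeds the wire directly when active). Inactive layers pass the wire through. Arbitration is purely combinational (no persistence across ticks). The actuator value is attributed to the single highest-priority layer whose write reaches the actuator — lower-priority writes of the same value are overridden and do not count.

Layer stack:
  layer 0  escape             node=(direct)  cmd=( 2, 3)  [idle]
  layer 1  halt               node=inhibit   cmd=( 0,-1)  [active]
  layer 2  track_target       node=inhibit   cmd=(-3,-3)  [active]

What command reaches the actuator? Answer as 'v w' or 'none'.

none

L0 escape: idle → wire = none
L1 halt: active, inhibitor → wire = none
L2 track_target: active, inhibitor → wire = none
actuator = none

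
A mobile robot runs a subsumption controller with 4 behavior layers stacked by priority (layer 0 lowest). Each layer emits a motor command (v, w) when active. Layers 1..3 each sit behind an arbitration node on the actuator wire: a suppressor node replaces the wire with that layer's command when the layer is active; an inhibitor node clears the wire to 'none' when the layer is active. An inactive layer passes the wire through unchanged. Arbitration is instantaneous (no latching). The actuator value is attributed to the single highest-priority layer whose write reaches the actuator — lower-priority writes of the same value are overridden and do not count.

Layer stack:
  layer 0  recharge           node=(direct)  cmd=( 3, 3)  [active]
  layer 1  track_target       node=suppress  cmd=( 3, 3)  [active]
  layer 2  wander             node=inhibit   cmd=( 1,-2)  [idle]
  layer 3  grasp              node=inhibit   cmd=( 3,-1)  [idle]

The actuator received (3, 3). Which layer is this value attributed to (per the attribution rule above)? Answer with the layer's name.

track_target

L0 recharge: active, feeds wire = (3, 3)
L1 track_target: active, suppressor → wire = (3, 3)
L2 wander: idle → wire stays (3, 3)
L3 grasp: idle → wire stays (3, 3)
actuator = (3, 3)
last writer: layer 1 = track_target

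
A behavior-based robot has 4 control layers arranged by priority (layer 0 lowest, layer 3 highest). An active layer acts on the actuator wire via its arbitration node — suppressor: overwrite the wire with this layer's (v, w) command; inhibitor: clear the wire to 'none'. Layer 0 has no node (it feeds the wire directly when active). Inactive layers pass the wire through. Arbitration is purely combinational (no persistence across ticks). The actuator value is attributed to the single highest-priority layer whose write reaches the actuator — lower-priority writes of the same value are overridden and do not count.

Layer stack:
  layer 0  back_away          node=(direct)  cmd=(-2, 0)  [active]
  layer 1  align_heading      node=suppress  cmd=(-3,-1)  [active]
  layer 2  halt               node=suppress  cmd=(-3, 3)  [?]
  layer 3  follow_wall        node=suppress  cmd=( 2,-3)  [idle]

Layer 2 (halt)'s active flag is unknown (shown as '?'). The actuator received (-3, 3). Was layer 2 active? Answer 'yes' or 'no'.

If layer 2 is active=yes:
  actuator would be (-3, 3)
If layer 2 is active=no:
  actuator would be (-3, -1)
Observed (-3, 3), so layer 2 was active.

yes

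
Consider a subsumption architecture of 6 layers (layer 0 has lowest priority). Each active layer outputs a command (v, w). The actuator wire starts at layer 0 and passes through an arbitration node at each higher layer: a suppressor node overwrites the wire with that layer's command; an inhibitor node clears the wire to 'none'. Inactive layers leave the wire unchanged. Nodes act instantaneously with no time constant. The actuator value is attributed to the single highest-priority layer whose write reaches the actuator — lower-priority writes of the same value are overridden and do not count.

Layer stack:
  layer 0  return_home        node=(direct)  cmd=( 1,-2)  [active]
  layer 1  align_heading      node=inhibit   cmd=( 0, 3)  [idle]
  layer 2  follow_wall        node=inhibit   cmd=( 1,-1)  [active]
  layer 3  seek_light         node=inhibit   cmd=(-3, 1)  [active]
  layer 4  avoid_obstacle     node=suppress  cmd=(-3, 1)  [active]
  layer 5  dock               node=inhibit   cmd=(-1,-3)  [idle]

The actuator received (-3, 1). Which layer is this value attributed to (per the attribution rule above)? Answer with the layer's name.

[0] return_home on; wire := (1, -2)
[1] align_heading off; pass (1, -2)
[2] follow_wall on (inhibit); wire := none
[3] seek_light on (inhibit); wire := none
[4] avoid_obstacle on (suppress); wire := (-3, 1)
[5] dock off; pass (-3, 1)
output (-3, 1)
last writer: layer 4 = avoid_obstacle

avoid_obstacle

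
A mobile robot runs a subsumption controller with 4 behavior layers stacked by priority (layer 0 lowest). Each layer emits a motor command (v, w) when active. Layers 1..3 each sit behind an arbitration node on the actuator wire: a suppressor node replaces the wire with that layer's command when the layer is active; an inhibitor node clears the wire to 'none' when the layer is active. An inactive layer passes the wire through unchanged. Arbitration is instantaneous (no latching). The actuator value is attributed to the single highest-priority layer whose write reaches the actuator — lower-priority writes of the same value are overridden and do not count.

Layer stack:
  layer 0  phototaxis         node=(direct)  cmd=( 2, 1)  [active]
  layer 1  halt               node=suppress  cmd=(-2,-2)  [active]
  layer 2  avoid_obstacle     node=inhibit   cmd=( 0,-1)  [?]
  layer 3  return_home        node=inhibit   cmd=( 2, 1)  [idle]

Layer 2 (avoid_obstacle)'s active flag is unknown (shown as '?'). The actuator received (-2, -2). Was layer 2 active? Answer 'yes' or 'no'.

no

If layer 2 is active=yes:
  actuator would be none
If layer 2 is active=no:
  actuator would be (-2, -2)
Observed (-2, -2), so layer 2 was idle.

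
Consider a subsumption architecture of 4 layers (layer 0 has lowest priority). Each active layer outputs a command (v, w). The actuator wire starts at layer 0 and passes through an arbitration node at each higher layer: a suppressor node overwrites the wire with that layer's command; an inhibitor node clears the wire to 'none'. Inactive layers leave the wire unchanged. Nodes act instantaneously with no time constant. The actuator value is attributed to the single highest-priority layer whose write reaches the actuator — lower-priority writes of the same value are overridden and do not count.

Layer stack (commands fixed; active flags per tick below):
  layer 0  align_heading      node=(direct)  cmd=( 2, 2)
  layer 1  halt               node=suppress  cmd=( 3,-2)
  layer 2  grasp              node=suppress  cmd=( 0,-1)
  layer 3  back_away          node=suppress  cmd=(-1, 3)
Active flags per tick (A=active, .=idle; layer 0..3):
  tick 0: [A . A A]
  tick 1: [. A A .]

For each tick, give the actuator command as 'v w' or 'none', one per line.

-1 3
0 -1

tick 0:
  layer 0 (align_heading) active — direct: (2, 2)
  layer 1 (halt) idle — unchanged: (2, 2)
  layer 2 (grasp) active — suppresses: (0, -1)
  layer 3 (back_away) active — suppresses: (-1, 3)
  → actuator (-1, 3)
tick 1:
  layer 0 (align_heading) idle — none
  layer 1 (halt) active — suppresses: (3, -2)
  layer 2 (grasp) active — suppresses: (0, -1)
  layer 3 (back_away) idle — unchanged: (0, -1)
  → actuator (0, -1)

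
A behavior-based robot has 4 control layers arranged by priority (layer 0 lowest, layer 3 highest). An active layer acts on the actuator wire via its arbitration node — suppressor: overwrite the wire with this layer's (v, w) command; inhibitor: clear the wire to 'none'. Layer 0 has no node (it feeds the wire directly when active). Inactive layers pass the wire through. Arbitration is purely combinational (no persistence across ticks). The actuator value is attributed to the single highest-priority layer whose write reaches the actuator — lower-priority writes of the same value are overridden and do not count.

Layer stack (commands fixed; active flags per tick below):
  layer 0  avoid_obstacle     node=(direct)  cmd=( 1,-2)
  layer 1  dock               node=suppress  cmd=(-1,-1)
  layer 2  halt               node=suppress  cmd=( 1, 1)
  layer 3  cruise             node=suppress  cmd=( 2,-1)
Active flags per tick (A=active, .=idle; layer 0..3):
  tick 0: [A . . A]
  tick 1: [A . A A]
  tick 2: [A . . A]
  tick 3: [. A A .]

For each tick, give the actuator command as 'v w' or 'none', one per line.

tick 0:
  layer 0 (avoid_obstacle) active — direct: (1, -2)
  layer 1 (dock) idle — unchanged: (1, -2)
  layer 2 (halt) idle — unchanged: (1, -2)
  layer 3 (cruise) active — suppresses: (2, -1)
  → actuator (2, -1)
tick 1:
  layer 0 (avoid_obstacle) active — direct: (1, -2)
  layer 1 (dock) idle — unchanged: (1, -2)
  layer 2 (halt) active — suppresses: (1, 1)
  layer 3 (cruise) active — suppresses: (2, -1)
  → actuator (2, -1)
tick 2:
  layer 0 (avoid_obstacle) active — direct: (1, -2)
  layer 1 (dock) idle — unchanged: (1, -2)
  layer 2 (halt) idle — unchanged: (1, -2)
  layer 3 (cruise) active — suppresses: (2, -1)
  → actuator (2, -1)
tick 3:
  layer 0 (avoid_obstacle) idle — none
  layer 1 (dock) active — suppresses: (-1, -1)
  layer 2 (halt) active — suppresses: (1, 1)
  layer 3 (cruise) idle — unchanged: (1, 1)
  → actuator (1, 1)

2 -1
2 -1
2 -1
1 1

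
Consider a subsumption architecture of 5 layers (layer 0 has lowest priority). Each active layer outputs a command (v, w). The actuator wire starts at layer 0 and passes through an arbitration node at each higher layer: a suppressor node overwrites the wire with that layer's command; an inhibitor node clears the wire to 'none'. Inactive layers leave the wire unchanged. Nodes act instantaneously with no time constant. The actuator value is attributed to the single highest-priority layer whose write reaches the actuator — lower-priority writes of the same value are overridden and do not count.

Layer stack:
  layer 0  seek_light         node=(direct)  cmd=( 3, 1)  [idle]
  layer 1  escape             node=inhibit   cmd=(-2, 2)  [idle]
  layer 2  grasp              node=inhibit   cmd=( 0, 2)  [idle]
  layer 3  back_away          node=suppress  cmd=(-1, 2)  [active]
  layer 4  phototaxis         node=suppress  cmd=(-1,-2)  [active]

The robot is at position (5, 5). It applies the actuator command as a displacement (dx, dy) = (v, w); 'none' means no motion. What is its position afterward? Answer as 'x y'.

[0] seek_light off; wire := none
[1] escape off; pass none
[2] grasp off; pass none
[3] back_away on (suppress); wire := (-1, 2)
[4] phototaxis on (suppress); wire := (-1, -2)
output (-1, -2)
position: (5, 5) + (-1, -2) = (4, 3)

4 3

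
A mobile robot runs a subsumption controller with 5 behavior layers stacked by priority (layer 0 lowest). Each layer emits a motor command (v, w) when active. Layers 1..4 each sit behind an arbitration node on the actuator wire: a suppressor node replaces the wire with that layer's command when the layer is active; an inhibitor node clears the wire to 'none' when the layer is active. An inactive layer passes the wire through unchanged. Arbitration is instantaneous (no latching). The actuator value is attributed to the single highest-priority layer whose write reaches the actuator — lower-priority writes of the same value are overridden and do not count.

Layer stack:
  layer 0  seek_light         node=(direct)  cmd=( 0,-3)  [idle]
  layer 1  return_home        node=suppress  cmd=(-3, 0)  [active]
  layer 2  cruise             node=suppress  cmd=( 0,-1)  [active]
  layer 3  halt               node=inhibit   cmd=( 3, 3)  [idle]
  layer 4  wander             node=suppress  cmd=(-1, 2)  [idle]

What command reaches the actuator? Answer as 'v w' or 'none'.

layer 0 (seek_light) idle — none
layer 1 (return_home) active — suppresses: (-3, 0)
layer 2 (cruise) active — suppresses: (0, -1)
layer 3 (halt) idle — unchanged: (0, -1)
layer 4 (wander) idle — unchanged: (0, -1)
→ actuator (0, -1)

0 -1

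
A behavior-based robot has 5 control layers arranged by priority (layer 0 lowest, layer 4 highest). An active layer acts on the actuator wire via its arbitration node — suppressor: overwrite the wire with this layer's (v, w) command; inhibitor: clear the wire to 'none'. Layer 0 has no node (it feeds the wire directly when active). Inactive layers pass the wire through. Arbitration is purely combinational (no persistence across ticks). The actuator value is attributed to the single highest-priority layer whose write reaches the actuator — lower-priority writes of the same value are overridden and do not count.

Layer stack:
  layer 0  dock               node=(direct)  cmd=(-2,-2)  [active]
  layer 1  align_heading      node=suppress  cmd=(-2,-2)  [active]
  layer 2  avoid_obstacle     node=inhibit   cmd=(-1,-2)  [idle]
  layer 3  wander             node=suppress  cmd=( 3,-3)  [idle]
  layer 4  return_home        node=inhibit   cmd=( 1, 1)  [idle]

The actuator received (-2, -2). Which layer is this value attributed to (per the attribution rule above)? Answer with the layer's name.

align_heading

L0 dock: active, feeds wire = (-2, -2)
L1 align_heading: active, suppressor → wire = (-2, -2)
L2 avoid_obstacle: idle → wire stays (-2, -2)
L3 wander: idle → wire stays (-2, -2)
L4 return_home: idle → wire stays (-2, -2)
actuator = (-2, -2)
last writer: layer 1 = align_heading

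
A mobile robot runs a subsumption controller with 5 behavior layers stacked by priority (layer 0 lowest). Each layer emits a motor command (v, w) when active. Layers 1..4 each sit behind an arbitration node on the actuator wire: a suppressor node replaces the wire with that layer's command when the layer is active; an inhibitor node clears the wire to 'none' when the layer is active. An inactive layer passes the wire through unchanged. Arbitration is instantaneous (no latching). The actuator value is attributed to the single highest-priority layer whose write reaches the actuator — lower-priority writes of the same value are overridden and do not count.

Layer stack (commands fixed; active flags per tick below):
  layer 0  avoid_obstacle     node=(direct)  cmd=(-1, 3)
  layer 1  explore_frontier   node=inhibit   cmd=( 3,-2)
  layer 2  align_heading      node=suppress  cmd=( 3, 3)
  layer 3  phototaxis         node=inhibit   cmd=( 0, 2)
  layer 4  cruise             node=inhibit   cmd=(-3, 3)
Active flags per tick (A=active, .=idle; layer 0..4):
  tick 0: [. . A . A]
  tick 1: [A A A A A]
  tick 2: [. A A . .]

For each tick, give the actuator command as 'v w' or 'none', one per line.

none
none
3 3

tick 0:
  layer 0 (avoid_obstacle) idle — none
  layer 1 (explore_frontier) idle — unchanged: none
  layer 2 (align_heading) active — suppresses: (3, 3)
  layer 3 (phototaxis) idle — unchanged: (3, 3)
  layer 4 (cruise) active — inhibits: none
  → actuator none
tick 1:
  layer 0 (avoid_obstacle) active — direct: (-1, 3)
  layer 1 (explore_frontier) active — inhibits: none
  layer 2 (align_heading) active — suppresses: (3, 3)
  layer 3 (phototaxis) active — inhibits: none
  layer 4 (cruise) active — inhibits: none
  → actuator none
tick 2:
  layer 0 (avoid_obstacle) idle — none
  layer 1 (explore_frontier) active — inhibits: none
  layer 2 (align_heading) active — suppresses: (3, 3)
  layer 3 (phototaxis) idle — unchanged: (3, 3)
  layer 4 (cruise) idle — unchanged: (3, 3)
  → actuator (3, 3)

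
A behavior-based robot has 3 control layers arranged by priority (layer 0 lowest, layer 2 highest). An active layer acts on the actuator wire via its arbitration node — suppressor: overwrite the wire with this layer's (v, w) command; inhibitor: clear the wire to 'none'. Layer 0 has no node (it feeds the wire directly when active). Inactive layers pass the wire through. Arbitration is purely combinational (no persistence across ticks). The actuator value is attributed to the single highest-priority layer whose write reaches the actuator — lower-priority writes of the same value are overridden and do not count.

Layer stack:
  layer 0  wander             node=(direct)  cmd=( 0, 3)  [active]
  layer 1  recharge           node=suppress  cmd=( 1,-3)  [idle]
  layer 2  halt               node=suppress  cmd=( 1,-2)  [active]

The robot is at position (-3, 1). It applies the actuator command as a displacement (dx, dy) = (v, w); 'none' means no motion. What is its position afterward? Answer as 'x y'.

[0] wander on; wire := (0, 3)
[1] recharge off; pass (0, 3)
[2] halt on (suppress); wire := (1, -2)
output (1, -2)
position: (-3, 1) + (1, -2) = (-2, -1)

-2 -1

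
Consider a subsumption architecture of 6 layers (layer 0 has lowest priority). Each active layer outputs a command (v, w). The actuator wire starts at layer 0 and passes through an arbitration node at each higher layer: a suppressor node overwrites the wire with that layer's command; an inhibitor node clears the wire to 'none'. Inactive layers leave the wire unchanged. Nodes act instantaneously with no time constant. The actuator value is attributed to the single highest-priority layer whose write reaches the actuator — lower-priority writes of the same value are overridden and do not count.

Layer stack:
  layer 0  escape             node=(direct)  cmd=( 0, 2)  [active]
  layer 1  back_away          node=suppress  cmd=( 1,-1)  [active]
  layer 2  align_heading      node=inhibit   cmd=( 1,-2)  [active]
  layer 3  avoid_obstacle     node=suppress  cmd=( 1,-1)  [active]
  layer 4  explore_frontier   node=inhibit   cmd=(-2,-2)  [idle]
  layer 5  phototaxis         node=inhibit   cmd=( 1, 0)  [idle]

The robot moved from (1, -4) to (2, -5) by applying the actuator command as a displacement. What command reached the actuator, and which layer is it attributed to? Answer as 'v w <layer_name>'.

1 -1 avoid_obstacle

displacement = (2, -5) − (1, -4) = (1, -1)
[0] escape on; wire := (0, 2)
[1] back_away on (suppress); wire := (1, -1)
[2] align_heading on (inhibit); wire := none
[3] avoid_obstacle on (suppress); wire := (1, -1)
[4] explore_frontier off; pass (1, -1)
[5] phototaxis off; pass (1, -1)
output (1, -1) — from layer 3 (avoid_obstacle)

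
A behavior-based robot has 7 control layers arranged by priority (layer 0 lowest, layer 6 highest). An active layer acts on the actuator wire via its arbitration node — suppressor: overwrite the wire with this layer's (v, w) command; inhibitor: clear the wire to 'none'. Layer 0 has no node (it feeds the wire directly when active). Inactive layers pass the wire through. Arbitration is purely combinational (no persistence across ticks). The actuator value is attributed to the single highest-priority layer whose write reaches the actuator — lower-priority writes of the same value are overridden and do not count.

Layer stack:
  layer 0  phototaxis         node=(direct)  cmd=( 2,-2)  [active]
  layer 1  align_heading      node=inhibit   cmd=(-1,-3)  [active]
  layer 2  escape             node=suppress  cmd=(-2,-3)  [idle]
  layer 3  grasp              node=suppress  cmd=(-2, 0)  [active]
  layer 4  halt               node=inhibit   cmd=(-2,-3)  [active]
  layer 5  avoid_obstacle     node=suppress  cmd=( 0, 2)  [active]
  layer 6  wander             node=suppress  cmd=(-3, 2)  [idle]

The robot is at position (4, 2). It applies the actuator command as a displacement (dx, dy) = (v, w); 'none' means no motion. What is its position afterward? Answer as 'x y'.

4 4

L0 phototaxis: active, feeds wire = (2, -2)
L1 align_heading: active, inhibitor → wire = none
L2 escape: idle → wire stays none
L3 grasp: active, suppressor → wire = (-2, 0)
L4 halt: active, inhibitor → wire = none
L5 avoid_obstacle: active, suppressor → wire = (0, 2)
L6 wander: idle → wire stays (0, 2)
actuator = (0, 2)
position: (4, 2) + (0, 2) = (4, 4)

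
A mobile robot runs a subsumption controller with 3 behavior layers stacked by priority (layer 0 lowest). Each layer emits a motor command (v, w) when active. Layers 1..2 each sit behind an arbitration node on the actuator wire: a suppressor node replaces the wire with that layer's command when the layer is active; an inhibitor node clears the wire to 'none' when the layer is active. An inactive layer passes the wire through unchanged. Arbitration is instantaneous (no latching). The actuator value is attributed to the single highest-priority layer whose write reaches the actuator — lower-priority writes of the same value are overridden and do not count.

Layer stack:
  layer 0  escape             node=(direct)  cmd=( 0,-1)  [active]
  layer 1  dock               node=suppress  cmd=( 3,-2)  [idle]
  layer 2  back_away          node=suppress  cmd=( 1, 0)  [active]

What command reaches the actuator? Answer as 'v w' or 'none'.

1 0

[0] escape on; wire := (0, -1)
[1] dock off; pass (0, -1)
[2] back_away on (suppress); wire := (1, 0)
output (1, 0)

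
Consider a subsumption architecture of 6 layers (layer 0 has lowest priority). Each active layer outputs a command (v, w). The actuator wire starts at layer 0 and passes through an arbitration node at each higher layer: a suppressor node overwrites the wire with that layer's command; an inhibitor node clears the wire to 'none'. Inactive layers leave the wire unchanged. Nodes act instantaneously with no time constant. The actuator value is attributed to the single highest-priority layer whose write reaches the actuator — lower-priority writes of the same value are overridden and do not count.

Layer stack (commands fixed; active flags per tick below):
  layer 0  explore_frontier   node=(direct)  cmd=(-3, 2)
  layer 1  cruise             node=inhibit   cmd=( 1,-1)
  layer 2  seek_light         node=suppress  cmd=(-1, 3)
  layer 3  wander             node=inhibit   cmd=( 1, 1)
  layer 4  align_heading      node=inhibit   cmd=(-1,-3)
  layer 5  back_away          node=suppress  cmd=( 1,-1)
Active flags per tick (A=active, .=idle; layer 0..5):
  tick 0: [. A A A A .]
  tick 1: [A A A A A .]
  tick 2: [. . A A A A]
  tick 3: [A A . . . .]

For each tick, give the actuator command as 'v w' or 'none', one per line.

none
none
1 -1
none

tick 0:
  layer 0 (explore_frontier) idle — none
  layer 1 (cruise) active — inhibits: none
  layer 2 (seek_light) active — suppresses: (-1, 3)
  layer 3 (wander) active — inhibits: none
  layer 4 (align_heading) active — inhibits: none
  layer 5 (back_away) idle — unchanged: none
  → actuator none
tick 1:
  layer 0 (explore_frontier) active — direct: (-3, 2)
  layer 1 (cruise) active — inhibits: none
  layer 2 (seek_light) active — suppresses: (-1, 3)
  layer 3 (wander) active — inhibits: none
  layer 4 (align_heading) active — inhibits: none
  layer 5 (back_away) idle — unchanged: none
  → actuator none
tick 2:
  layer 0 (explore_frontier) idle — none
  layer 1 (cruise) idle — unchanged: none
  layer 2 (seek_light) active — suppresses: (-1, 3)
  layer 3 (wander) active — inhibits: none
  layer 4 (align_heading) active — inhibits: none
  layer 5 (back_away) active — suppresses: (1, -1)
  → actuator (1, -1)
tick 3:
  layer 0 (explore_frontier) active — direct: (-3, 2)
  layer 1 (cruise) active — inhibits: none
  layer 2 (seek_light) idle — unchanged: none
  layer 3 (wander) idle — unchanged: none
  layer 4 (align_heading) idle — unchanged: none
  layer 5 (back_away) idle — unchanged: none
  → actuator none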